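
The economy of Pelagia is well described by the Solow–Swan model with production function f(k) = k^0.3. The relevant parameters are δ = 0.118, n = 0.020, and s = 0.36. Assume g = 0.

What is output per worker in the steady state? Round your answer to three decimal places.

Steady state requires s·f(k) = (n + δ)·k, i.e. s·k^α = (n + δ)·k.
Dividing both sides by k: k^(1−α) = s / (n + δ).
k^0.7 = 0.36 / (0.020 + 0.118) = 0.36 / 0.138 = 2.6087
k* = 2.6087^(1/0.7) ≈ 3.9345
y* = (k*)^α = 3.9345^0.3 ≈ 1.5082

y* = 1.508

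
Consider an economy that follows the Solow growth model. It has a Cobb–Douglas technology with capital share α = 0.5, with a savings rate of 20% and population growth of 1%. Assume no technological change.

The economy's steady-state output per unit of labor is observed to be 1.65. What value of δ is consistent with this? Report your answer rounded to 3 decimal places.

Steady state requires s·f(k) = (n + δ)·k, i.e. s·k^α = (n + δ)·k.
Since y* = [s/(n + δ)]^(α/(1−α)), we have s/(n + δ) = (y*)^((1−α)/α) = 1.65^1 = 1.6500.
Therefore n + δ = s / 1.6500 = 0.20 / 1.6500 = 0.1212, so δ = 0.1212 − 0.010 = 0.1112.

δ ≈ 0.111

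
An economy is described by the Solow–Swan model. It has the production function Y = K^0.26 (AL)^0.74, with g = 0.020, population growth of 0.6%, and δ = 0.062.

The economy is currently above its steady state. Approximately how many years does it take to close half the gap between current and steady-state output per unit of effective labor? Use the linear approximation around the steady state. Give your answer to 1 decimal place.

t_½ ≈ 10.6 years

Near the steady state the convergence rate is λ = (1 − α)(n + g + δ).
λ = (1 − 0.26) × 0.088 = 0.74 × 0.088 = 0.06512
Half-life = ln 2 / λ = 0.6931 / 0.06512 ≈ 10.64 years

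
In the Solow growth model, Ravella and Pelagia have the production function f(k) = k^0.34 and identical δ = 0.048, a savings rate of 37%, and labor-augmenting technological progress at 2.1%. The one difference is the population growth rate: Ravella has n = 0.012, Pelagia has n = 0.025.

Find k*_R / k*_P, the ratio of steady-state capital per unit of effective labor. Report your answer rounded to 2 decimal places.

k*_R / k*_P ≈ 1.25

Steady-state k* = [s/(n + g + δ)]^(1/(1−α)), so the ratio is [ (s_R/(n + g + δ)_R) / (s_P/(n + g + δ)_P) ]^1.5152.
s_R/(n + g + δ)_R = 0.37/0.081 = 4.5679; s_P/(n + g + δ)_P = 0.37/0.094 = 3.9362.
Ratio = (4.5679/3.9362)^1.5152 = 1.1605^1.5152 ≈ 1.2530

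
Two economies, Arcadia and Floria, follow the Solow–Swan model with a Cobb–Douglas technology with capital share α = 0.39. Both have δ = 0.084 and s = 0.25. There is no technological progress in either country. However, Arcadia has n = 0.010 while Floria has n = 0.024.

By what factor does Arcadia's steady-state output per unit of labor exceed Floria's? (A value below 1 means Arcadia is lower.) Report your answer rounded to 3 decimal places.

ratio ≈ 1.093

Steady-state y* = [s/(n + δ)]^(α/(1−α)), so the ratio is [ (s_A/(n + δ)_A) / (s_F/(n + δ)_F) ]^0.6393.
s_A/(n + δ)_A = 0.25/0.094 = 2.6596; s_F/(n + δ)_F = 0.25/0.108 = 2.3148.
Ratio = (2.6596/2.3148)^0.6393 = 1.1490^0.6393 ≈ 1.0929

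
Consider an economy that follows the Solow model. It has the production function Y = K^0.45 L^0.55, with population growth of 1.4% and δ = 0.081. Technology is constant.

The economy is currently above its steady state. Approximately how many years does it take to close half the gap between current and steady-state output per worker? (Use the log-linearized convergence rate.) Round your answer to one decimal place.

half-life ≈ 13.3 years

Near the steady state the convergence rate is λ = (1 − α)(n + δ).
λ = (1 − 0.45) × 0.095 = 0.55 × 0.095 = 0.05225
Half-life = ln 2 / λ = 0.6931 / 0.05225 ≈ 13.27 years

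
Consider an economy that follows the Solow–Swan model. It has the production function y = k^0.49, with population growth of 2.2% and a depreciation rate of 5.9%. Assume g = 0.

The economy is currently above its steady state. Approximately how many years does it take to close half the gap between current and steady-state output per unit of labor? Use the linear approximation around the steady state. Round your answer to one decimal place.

t_½ ≈ 16.8 years

Near the steady state the convergence rate is λ = (1 − α)(n + δ).
λ = (1 − 0.49) × 0.081 = 0.51 × 0.081 = 0.04131
Half-life = ln 2 / λ = 0.6931 / 0.04131 ≈ 16.78 years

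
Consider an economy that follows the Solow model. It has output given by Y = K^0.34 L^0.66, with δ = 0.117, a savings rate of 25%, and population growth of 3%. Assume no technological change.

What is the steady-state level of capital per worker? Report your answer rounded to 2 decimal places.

Steady state requires s·f(k) = (n + δ)·k, i.e. s·k^α = (n + δ)·k.
Dividing both sides by k: k^(1−α) = s / (n + δ).
k^0.66 = 0.25 / (0.030 + 0.117) = 0.25 / 0.147 = 1.7007
k* = 1.7007^(1/0.66) ≈ 2.2358

k* = 2.24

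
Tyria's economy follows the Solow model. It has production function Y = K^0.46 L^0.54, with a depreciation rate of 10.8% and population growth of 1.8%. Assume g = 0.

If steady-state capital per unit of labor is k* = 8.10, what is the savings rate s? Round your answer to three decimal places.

s ≈ 0.390

In steady state, investment equals break-even investment: s·k^α = (n + δ)·k.
So s / (n + δ) = (k*)^(1−α) = 8.10^0.54 = 3.0944.
Therefore s = 3.0944 × (n + δ) = 3.0944 × 0.126 = 0.3899.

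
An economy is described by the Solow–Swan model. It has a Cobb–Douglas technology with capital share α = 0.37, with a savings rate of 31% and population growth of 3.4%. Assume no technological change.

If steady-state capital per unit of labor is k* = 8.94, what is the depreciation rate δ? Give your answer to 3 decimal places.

δ ≈ 0.044

Steady state requires s·f(k) = (n + δ)·k, i.e. s·k^α = (n + δ)·k.
So s / (n + δ) = (k*)^(1−α) = 8.94^0.63 = 3.9751.
Therefore n + δ = s / 3.9751 = 0.31 / 3.9751 = 0.0780, so δ = 0.0780 − 0.034 = 0.0440.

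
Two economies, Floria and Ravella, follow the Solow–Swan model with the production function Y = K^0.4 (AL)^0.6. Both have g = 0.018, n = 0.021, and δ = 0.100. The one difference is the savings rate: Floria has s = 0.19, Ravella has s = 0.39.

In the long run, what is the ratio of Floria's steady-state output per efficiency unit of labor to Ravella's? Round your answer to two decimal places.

y*_F / y*_R ≈ 0.62

Steady-state y* = [s/(n + g + δ)]^(α/(1−α)), so the ratio is [ (s_F/(n + g + δ)_F) / (s_R/(n + g + δ)_R) ]^0.6667.
s_F/(n + g + δ)_F = 0.19/0.139 = 1.3669; s_R/(n + g + δ)_R = 0.39/0.139 = 2.8058.
Ratio = (1.3669/2.8058)^0.6667 = 0.4872^0.6667 ≈ 0.6191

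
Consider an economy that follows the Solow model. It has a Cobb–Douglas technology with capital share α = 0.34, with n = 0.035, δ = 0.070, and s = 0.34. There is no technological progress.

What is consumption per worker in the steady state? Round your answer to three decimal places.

c* = 1.209

At the steady state, Δk = 0, so s·k^α = (n + δ)·k.
Rearranging, k^(1−α) = s / (n + δ).
k^0.66 = 0.34 / (0.035 + 0.070) = 0.34 / 0.105 = 3.2381
k* = 3.2381^(1/0.66) ≈ 5.9315
y* = (k*)^α = 5.9315^0.34 ≈ 1.8318
c* = (1 − s)·y* = (1 − 0.34) × 1.8318 ≈ 1.2090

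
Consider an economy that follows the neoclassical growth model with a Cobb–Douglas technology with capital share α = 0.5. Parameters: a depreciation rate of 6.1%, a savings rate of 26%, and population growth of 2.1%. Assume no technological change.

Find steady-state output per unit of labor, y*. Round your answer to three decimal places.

In steady state, investment equals break-even investment: s·k^α = (n + δ)·k.
Dividing both sides by k: k^(1−α) = s / (n + δ).
k^0.5 = 0.26 / (0.021 + 0.061) = 0.26 / 0.082 = 3.1707
k* = 3.1707^(1/0.5) ≈ 10.0533
y* = (k*)^α = 10.0533^0.5 ≈ 3.1707

y* = 3.171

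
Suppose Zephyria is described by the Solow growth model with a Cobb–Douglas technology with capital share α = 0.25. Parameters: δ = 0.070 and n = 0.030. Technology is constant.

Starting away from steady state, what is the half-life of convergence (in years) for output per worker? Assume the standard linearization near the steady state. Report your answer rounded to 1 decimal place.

Near the steady state the convergence rate is λ = (1 − α)(n + δ).
λ = (1 − 0.25) × 0.100 = 0.75 × 0.100 = 0.0750
Half-life = ln 2 / λ = 0.6931 / 0.0750 ≈ 9.24 years

half-life ≈ 9.2 years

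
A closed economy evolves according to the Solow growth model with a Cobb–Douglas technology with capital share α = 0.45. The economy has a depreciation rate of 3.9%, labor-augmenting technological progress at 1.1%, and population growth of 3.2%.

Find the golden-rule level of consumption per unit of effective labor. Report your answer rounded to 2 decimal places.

c_gold ≈ 2.21

At the golden rule, f'(k) = n + g + δ, so α·k^(α−1) = n + g + δ and k_gold = (α/(n + g + δ))^(1/(1−α)).
k_gold = (0.45/0.082)^(1/0.55) = 5.4878^1.8182 ≈ 22.0991
c_gold = f(k_gold) − (n + g + δ)·k_gold = 4.0269 − 0.082×22.0991 ≈ 2.2148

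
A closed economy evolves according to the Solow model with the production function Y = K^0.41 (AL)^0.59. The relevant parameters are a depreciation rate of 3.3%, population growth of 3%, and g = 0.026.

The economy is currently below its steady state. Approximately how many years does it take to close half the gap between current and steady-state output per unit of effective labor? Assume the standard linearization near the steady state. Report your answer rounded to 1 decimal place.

half-life ≈ 13.2 years

Near the steady state the convergence rate is λ = (1 − α)(n + g + δ).
λ = (1 − 0.41) × 0.089 = 0.59 × 0.089 = 0.05251
Half-life = ln 2 / λ = 0.6931 / 0.05251 ≈ 13.20 years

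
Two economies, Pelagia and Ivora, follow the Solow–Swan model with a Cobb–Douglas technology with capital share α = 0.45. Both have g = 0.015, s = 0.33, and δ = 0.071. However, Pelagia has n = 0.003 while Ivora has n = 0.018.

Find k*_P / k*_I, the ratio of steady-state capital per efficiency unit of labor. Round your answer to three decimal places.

Steady-state k* = [s/(n + g + δ)]^(1/(1−α)), so the ratio is [ (s_P/(n + g + δ)_P) / (s_I/(n + g + δ)_I) ]^1.8182.
s_P/(n + g + δ)_P = 0.33/0.089 = 3.7079; s_I/(n + g + δ)_I = 0.33/0.104 = 3.1731.
Ratio = (3.7079/3.1731)^1.8182 = 1.1685^1.8182 ≈ 1.3273

ratio ≈ 1.327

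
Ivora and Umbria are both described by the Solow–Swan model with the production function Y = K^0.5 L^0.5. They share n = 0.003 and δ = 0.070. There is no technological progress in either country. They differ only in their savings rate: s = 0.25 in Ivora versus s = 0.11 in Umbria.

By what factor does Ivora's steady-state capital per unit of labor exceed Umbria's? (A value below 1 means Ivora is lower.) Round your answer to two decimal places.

k*_I / k*_U ≈ 5.17

Steady-state k* = [s/(n + δ)]^(1/(1−α)), so the ratio is [ (s_I/(n + δ)_I) / (s_U/(n + δ)_U) ]^2.
s_I/(n + δ)_I = 0.25/0.073 = 3.4247; s_U/(n + δ)_U = 0.11/0.073 = 1.5068.
Ratio = (3.4247/1.5068)^2 = 2.2728^2 ≈ 5.1656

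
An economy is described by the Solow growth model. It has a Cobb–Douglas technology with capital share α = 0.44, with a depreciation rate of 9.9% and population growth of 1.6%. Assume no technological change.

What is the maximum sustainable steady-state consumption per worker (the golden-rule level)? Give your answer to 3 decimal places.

At the golden rule, f'(k) = n + δ, so α·k^(α−1) = n + δ and k_gold = (α/(n + δ))^(1/(1−α)).
k_gold = (0.44/0.115)^(1/0.56) = 3.8261^1.7857 ≈ 10.9806
c_gold = f(k_gold) − (n + δ)·k_gold = 2.8700 − 0.115×10.9806 ≈ 1.6072

c_gold ≈ 1.607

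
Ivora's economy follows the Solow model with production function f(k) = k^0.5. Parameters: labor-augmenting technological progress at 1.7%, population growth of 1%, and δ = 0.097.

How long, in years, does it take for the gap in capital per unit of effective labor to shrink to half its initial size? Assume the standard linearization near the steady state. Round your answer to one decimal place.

about 11.2 years

Near the steady state the convergence rate is λ = (1 − α)(n + g + δ).
λ = (1 − 0.5) × 0.124 = 0.5 × 0.124 = 0.0620
Half-life = ln 2 / λ = 0.6931 / 0.0620 ≈ 11.18 years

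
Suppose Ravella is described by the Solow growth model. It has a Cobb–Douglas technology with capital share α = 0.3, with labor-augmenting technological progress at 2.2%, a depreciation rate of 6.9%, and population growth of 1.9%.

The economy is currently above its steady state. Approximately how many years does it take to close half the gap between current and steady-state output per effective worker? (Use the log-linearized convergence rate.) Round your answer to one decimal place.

Near the steady state the convergence rate is λ = (1 − α)(n + g + δ).
λ = (1 − 0.3) × 0.110 = 0.7 × 0.110 = 0.0770
Half-life = ln 2 / λ = 0.6931 / 0.0770 ≈ 9.00 years

t_½ ≈ 9.0 years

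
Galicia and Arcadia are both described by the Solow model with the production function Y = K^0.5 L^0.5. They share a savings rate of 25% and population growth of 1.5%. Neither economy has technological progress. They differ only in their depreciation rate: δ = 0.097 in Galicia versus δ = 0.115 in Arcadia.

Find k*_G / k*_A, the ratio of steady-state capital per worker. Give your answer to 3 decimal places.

Steady-state k* = [s/(n + δ)]^(1/(1−α)), so the ratio is [ (s_G/(n + δ)_G) / (s_A/(n + δ)_A) ]^2.
s_G/(n + δ)_G = 0.25/0.112 = 2.2321; s_A/(n + δ)_A = 0.25/0.130 = 1.9231.
Ratio = (2.2321/1.9231)^2 = 1.1607^2 ≈ 1.3472

k*_G / k*_A ≈ 1.347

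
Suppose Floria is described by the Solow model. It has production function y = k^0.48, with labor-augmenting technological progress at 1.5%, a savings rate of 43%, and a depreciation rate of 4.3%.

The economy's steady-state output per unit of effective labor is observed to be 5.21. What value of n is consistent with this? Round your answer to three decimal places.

In steady state, investment equals break-even investment: s·k^α = (n + g + δ)·k.
Since y* = [s/(n + g + δ)]^(α/(1−α)), we have s/(n + g + δ) = (y*)^((1−α)/α) = 5.21^1.0833 = 5.9779.
Therefore n + g + δ = s / 5.9779 = 0.43 / 5.9779 = 0.0719, so n = 0.0719 − 0.058 = 0.0139.

n ≈ 0.014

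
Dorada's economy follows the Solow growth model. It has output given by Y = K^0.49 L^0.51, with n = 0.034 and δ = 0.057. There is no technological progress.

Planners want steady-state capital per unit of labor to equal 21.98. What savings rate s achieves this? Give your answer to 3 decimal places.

s ≈ 0.440

Steady state requires s·f(k) = (n + δ)·k, i.e. s·k^α = (n + δ)·k.
So s / (n + δ) = (k*)^(1−α) = 21.98^0.51 = 4.8354.
Therefore s = 4.8354 × (n + δ) = 4.8354 × 0.091 = 0.4400.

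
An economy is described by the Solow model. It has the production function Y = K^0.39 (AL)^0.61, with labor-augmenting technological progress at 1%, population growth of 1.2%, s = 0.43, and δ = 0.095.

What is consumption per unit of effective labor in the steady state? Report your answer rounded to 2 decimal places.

At the steady state, Δk = 0, so s·k^α = (n + g + δ)·k.
Rearranging, k^(1−α) = s / (n + g + δ).
k^0.61 = 0.43 / (0.012 + 0.010 + 0.095) = 0.43 / 0.117 = 3.6752
k* = 3.6752^(1/0.61) ≈ 8.4468
y* = (k*)^α = 8.4468^0.39 ≈ 2.2983
c* = (1 − s)·y* = (1 − 0.43) × 2.2983 ≈ 1.3100

c* = 1.31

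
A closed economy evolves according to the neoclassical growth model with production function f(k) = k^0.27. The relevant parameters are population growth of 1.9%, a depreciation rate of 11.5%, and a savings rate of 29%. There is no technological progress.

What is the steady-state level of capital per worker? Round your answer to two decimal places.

In steady state, investment equals break-even investment: s·k^α = (n + δ)·k.
Rearranging, k^(1−α) = s / (n + δ).
k^0.73 = 0.29 / (0.019 + 0.115) = 0.29 / 0.134 = 2.1642
k* = 2.1642^(1/0.73) ≈ 2.8795

k* ≈ 2.88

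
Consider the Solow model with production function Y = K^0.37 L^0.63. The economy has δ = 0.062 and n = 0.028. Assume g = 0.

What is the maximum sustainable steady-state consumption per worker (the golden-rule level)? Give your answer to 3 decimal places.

c_gold ≈ 1.445

At the golden rule, f'(k) = n + δ, so α·k^(α−1) = n + δ and k_gold = (α/(n + δ))^(1/(1−α)).
k_gold = (0.37/0.090)^(1/0.63) = 4.1111^1.5873 ≈ 9.4305
c_gold = f(k_gold) − (n + δ)·k_gold = 2.2939 − 0.090×9.4305 ≈ 1.4452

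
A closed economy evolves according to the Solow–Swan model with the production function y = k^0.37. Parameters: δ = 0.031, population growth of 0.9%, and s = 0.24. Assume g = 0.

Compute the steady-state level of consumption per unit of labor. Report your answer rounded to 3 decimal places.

c* ≈ 2.177

At the steady state, Δk = 0, so s·k^α = (n + δ)·k.
Dividing both sides by k: k^(1−α) = s / (n + δ).
k^0.63 = 0.24 / (0.009 + 0.031) = 0.24 / 0.040 = 6.0000
k* = 6.0000^(1/0.63) ≈ 17.1854
y* = (k*)^α = 17.1854^0.37 ≈ 2.8642
c* = (1 − s)·y* = (1 − 0.24) × 2.8642 ≈ 2.1768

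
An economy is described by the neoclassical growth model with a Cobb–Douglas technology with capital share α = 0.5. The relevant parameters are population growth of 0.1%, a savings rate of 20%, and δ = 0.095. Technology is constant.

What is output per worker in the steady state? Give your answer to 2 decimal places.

y* ≈ 2.08

Steady state requires s·f(k) = (n + δ)·k, i.e. s·k^α = (n + δ)·k.
Dividing both sides by k: k^(1−α) = s / (n + δ).
k^0.5 = 0.20 / (0.001 + 0.095) = 0.20 / 0.096 = 2.0833
k* = 2.0833^(1/0.5) ≈ 4.3401
y* = (k*)^α = 4.3401^0.5 ≈ 2.0833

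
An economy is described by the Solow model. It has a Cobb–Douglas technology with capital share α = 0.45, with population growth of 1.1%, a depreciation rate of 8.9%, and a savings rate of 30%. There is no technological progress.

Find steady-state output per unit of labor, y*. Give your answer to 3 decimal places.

y* = 2.457

At the steady state, Δk = 0, so s·k^α = (n + δ)·k.
Rearranging, k^(1−α) = s / (n + δ).
k^0.55 = 0.30 / (0.011 + 0.089) = 0.30 / 0.100 = 3.0000
k* = 3.0000^(1/0.55) ≈ 7.3704
y* = (k*)^α = 7.3704^0.45 ≈ 2.4568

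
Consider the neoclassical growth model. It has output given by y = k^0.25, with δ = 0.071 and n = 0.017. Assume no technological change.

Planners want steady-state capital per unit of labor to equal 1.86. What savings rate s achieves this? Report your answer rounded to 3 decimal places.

Steady state requires s·f(k) = (n + δ)·k, i.e. s·k^α = (n + δ)·k.
So s / (n + δ) = (k*)^(1−α) = 1.86^0.75 = 1.5927.
Therefore s = 1.5927 × (n + δ) = 1.5927 × 0.088 = 0.1402.

s ≈ 0.140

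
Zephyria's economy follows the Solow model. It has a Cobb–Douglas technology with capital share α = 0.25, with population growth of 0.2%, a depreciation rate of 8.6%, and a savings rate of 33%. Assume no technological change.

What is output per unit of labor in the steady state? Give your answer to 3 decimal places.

Steady state requires s·f(k) = (n + δ)·k, i.e. s·k^α = (n + δ)·k.
Rearranging, k^(1−α) = s / (n + δ).
k^0.75 = 0.33 / (0.002 + 0.086) = 0.33 / 0.088 = 3.7500
k* = 3.7500^(1/0.75) ≈ 5.8261
y* = (k*)^α = 5.8261^0.25 ≈ 1.5536

y* ≈ 1.554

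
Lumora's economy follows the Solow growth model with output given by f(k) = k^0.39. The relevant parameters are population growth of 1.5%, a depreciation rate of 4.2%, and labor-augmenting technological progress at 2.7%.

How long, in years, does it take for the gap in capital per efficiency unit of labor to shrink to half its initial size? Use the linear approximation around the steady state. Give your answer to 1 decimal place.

about 13.5 years

Near the steady state the convergence rate is λ = (1 − α)(n + g + δ).
λ = (1 − 0.39) × 0.084 = 0.61 × 0.084 = 0.05124
Half-life = ln 2 / λ = 0.6931 / 0.05124 ≈ 13.53 years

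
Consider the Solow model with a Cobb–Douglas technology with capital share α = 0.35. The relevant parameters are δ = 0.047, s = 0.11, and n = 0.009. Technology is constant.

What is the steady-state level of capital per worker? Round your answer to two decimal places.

k* = 2.83

At the steady state, Δk = 0, so s·k^α = (n + δ)·k.
Dividing both sides by k: k^(1−α) = s / (n + δ).
k^0.65 = 0.11 / (0.009 + 0.047) = 0.11 / 0.056 = 1.9643
k* = 1.9643^(1/0.65) ≈ 2.8255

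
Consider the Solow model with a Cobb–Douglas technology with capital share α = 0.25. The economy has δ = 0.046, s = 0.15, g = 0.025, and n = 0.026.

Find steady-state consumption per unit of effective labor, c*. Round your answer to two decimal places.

c* ≈ 0.98

At the steady state, Δk = 0, so s·k^α = (n + g + δ)·k.
Rearranging, k^(1−α) = s / (n + g + δ).
k^0.75 = 0.15 / (0.026 + 0.025 + 0.046) = 0.15 / 0.097 = 1.5464
k* = 1.5464^(1/0.75) ≈ 1.7883
y* = (k*)^α = 1.7883^0.25 ≈ 1.1564
c* = (1 − s)·y* = (1 − 0.15) × 1.1564 ≈ 0.9829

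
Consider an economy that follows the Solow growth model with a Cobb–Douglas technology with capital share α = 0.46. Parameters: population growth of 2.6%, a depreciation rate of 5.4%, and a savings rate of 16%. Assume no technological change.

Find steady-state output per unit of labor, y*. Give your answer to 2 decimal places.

y* ≈ 1.80

At the steady state, Δk = 0, so s·k^α = (n + δ)·k.
Dividing both sides by k: k^(1−α) = s / (n + δ).
k^0.54 = 0.16 / (0.026 + 0.054) = 0.16 / 0.080 = 2.0000
k* = 2.0000^(1/0.54) ≈ 3.6096
y* = (k*)^α = 3.6096^0.46 ≈ 1.8048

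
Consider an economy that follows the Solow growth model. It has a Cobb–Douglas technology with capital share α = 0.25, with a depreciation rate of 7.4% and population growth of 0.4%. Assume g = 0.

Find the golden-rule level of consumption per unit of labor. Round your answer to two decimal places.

At the golden rule, f'(k) = n + δ, so α·k^(α−1) = n + δ and k_gold = (α/(n + δ))^(1/(1−α)).
k_gold = (0.25/0.078)^(1/0.75) = 3.2051^1.3333 ≈ 4.7254
c_gold = f(k_gold) − (n + δ)·k_gold = 1.4744 − 0.078×4.7254 ≈ 1.1058

c_gold ≈ 1.11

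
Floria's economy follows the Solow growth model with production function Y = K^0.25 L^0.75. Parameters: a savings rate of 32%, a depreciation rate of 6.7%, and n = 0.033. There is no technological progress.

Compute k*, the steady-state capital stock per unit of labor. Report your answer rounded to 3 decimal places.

k* ≈ 4.716

In steady state, investment equals break-even investment: s·k^α = (n + δ)·k.
Dividing both sides by k: k^(1−α) = s / (n + δ).
k^0.75 = 0.32 / (0.033 + 0.067) = 0.32 / 0.100 = 3.2000
k* = 3.2000^(1/0.75) ≈ 4.7156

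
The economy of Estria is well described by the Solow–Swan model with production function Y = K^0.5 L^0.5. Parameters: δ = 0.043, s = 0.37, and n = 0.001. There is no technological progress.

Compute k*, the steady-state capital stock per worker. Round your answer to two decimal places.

k* = 70.71

At the steady state, Δk = 0, so s·k^α = (n + δ)·k.
Rearranging, k^(1−α) = s / (n + δ).
k^0.5 = 0.37 / (0.001 + 0.043) = 0.37 / 0.044 = 8.4091
k* = 8.4091^(1/0.5) ≈ 70.7130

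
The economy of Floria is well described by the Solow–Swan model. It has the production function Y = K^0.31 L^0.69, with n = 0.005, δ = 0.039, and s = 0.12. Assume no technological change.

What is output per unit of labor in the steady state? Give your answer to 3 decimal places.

y* ≈ 1.570

Steady state requires s·f(k) = (n + δ)·k, i.e. s·k^α = (n + δ)·k.
Dividing both sides by k: k^(1−α) = s / (n + δ).
k^0.69 = 0.12 / (0.005 + 0.039) = 0.12 / 0.044 = 2.7273
k* = 2.7273^(1/0.69) ≈ 4.2805
y* = (k*)^α = 4.2805^0.31 ≈ 1.5695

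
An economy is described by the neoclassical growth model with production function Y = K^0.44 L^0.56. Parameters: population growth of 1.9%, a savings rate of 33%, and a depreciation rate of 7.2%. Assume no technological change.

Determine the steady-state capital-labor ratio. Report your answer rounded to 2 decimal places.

k* ≈ 9.98

In steady state, investment equals break-even investment: s·k^α = (n + δ)·k.
Rearranging, k^(1−α) = s / (n + δ).
k^0.56 = 0.33 / (0.019 + 0.072) = 0.33 / 0.091 = 3.6264
k* = 3.6264^(1/0.56) ≈ 9.9785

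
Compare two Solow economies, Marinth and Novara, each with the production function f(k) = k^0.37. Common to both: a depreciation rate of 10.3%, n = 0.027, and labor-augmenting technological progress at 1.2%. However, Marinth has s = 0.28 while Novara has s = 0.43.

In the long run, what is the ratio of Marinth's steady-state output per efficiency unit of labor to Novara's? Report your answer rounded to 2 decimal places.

Steady-state y* = [s/(n + g + δ)]^(α/(1−α)), so the ratio is [ (s_M/(n + g + δ)_M) / (s_N/(n + g + δ)_N) ]^0.5873.
s_M/(n + g + δ)_M = 0.28/0.142 = 1.9718; s_N/(n + g + δ)_N = 0.43/0.142 = 3.0282.
Ratio = (1.9718/3.0282)^0.5873 = 0.6511^0.5873 ≈ 0.7772

y*_M / y*_N ≈ 0.78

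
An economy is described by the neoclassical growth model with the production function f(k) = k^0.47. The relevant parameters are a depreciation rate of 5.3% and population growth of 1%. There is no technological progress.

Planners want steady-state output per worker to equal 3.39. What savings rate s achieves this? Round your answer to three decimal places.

In steady state, investment equals break-even investment: s·k^α = (n + δ)·k.
Since y* = [s/(n + δ)]^(α/(1−α)), we have s/(n + δ) = (y*)^((1−α)/α) = 3.39^1.1277 = 3.9619.
Therefore s = 3.9619 × (n + δ) = 3.9619 × 0.063 = 0.2496.

s ≈ 0.250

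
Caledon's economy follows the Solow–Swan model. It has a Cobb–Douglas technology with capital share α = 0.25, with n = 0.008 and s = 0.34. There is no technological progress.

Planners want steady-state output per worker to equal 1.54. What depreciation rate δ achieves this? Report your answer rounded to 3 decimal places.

At the steady state, Δk = 0, so s·k^α = (n + δ)·k.
Since y* = [s/(n + δ)]^(α/(1−α)), we have s/(n + δ) = (y*)^((1−α)/α) = 1.54^3 = 3.6523.
Therefore n + δ = s / 3.6523 = 0.34 / 3.6523 = 0.0931, so δ = 0.0931 − 0.008 = 0.0851.

δ ≈ 0.085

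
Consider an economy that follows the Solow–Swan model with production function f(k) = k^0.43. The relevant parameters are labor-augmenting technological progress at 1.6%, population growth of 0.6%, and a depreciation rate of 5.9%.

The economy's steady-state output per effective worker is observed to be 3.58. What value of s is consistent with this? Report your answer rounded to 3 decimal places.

In steady state, investment equals break-even investment: s·k^α = (n + g + δ)·k.
Since y* = [s/(n + g + δ)]^(α/(1−α)), we have s/(n + g + δ) = (y*)^((1−α)/α) = 3.58^1.3256 = 5.4228.
Therefore s = 5.4228 × (n + g + δ) = 5.4228 × 0.081 = 0.4392.

s ≈ 0.439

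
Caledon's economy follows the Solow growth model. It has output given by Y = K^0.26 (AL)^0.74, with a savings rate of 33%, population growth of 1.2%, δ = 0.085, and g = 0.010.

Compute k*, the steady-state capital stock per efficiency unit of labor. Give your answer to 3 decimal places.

k* ≈ 4.581

In steady state, investment equals break-even investment: s·k^α = (n + g + δ)·k.
Dividing both sides by k: k^(1−α) = s / (n + g + δ).
k^0.74 = 0.33 / (0.012 + 0.010 + 0.085) = 0.33 / 0.107 = 3.0841
k* = 3.0841^(1/0.74) ≈ 4.5813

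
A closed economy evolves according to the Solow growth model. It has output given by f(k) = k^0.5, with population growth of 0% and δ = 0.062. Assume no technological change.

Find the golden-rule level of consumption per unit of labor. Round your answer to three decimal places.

At the golden rule, f'(k) = n + δ, so α·k^(α−1) = n + δ and k_gold = (α/(n + δ))^(1/(1−α)).
k_gold = (0.5/0.062)^(1/0.5) = 8.0645^2 ≈ 65.0362
c_gold = f(k_gold) − (n + δ)·k_gold = 8.0645 − 0.062×65.0362 ≈ 4.0323

c_gold ≈ 4.032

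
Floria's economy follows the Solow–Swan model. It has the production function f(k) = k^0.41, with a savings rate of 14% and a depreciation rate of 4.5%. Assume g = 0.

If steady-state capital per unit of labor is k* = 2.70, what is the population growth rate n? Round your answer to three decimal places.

In steady state, investment equals break-even investment: s·k^α = (n + δ)·k.
So s / (n + δ) = (k*)^(1−α) = 2.70^0.59 = 1.7968.
Therefore n + δ = s / 1.7968 = 0.14 / 1.7968 = 0.0779, so n = 0.0779 − 0.045 = 0.0329.

n ≈ 0.033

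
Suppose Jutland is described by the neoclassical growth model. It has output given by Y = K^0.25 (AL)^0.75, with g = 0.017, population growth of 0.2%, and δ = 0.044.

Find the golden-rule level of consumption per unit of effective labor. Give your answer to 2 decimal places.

At the golden rule, f'(k) = n + g + δ, so α·k^(α−1) = n + g + δ and k_gold = (α/(n + g + δ))^(1/(1−α)).
k_gold = (0.25/0.063)^(1/0.75) = 3.9683^1.3333 ≈ 6.2823
c_gold = f(k_gold) − (n + g + δ)·k_gold = 1.5832 − 0.063×6.2823 ≈ 1.1874

c_gold ≈ 1.19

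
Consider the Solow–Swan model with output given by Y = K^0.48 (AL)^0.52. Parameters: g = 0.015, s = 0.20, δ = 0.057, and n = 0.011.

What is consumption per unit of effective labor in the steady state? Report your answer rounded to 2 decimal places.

In steady state, investment equals break-even investment: s·k^α = (n + g + δ)·k.
Dividing both sides by k: k^(1−α) = s / (n + g + δ).
k^0.52 = 0.20 / (0.011 + 0.015 + 0.057) = 0.20 / 0.083 = 2.4096
k* = 2.4096^(1/0.52) ≈ 5.4264
y* = (k*)^α = 5.4264^0.48 ≈ 2.2520
c* = (1 − s)·y* = (1 − 0.20) × 2.2520 ≈ 1.8016

c* = 1.80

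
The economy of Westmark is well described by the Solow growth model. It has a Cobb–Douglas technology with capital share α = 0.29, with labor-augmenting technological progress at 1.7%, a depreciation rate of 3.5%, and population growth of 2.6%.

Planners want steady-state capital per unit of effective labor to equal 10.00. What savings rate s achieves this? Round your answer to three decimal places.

s ≈ 0.400

Steady state requires s·f(k) = (n + g + δ)·k, i.e. s·k^α = (n + g + δ)·k.
So s / (n + g + δ) = (k*)^(1−α) = 10.00^0.71 = 5.1286.
Therefore s = 5.1286 × (n + g + δ) = 5.1286 × 0.078 = 0.4000.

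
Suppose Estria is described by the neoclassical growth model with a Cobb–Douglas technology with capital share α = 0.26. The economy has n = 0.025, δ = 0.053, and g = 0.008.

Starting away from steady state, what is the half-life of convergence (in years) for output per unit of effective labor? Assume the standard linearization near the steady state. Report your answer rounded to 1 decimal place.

Near the steady state the convergence rate is λ = (1 − α)(n + g + δ).
λ = (1 − 0.26) × 0.086 = 0.74 × 0.086 = 0.06364
Half-life = ln 2 / λ = 0.6931 / 0.06364 ≈ 10.89 years

about 10.9 years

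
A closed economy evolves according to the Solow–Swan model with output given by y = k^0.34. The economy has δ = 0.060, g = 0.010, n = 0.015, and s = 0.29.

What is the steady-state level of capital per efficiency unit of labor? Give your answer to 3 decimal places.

k* = 6.420

Steady state requires s·f(k) = (n + g + δ)·k, i.e. s·k^α = (n + g + δ)·k.
Rearranging, k^(1−α) = s / (n + g + δ).
k^0.66 = 0.29 / (0.015 + 0.010 + 0.060) = 0.29 / 0.085 = 3.4118
k* = 3.4118^(1/0.66) ≈ 6.4202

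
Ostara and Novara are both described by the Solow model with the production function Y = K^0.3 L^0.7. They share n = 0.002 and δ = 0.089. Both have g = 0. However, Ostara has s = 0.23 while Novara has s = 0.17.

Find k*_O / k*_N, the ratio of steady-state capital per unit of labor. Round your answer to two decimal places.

k*_O / k*_N ≈ 1.54

Steady-state k* = [s/(n + δ)]^(1/(1−α)), so the ratio is [ (s_O/(n + δ)_O) / (s_N/(n + δ)_N) ]^1.4286.
s_O/(n + δ)_O = 0.23/0.091 = 2.5275; s_N/(n + δ)_N = 0.17/0.091 = 1.8681.
Ratio = (2.5275/1.8681)^1.4286 = 1.3530^1.4286 ≈ 1.5402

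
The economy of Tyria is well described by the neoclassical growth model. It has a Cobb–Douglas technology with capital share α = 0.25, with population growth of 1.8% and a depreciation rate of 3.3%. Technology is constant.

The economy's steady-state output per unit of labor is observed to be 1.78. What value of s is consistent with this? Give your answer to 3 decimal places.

s ≈ 0.288

In steady state, investment equals break-even investment: s·k^α = (n + δ)·k.
Since y* = [s/(n + δ)]^(α/(1−α)), we have s/(n + δ) = (y*)^((1−α)/α) = 1.78^3 = 5.6398.
Therefore s = 5.6398 × (n + δ) = 5.6398 × 0.051 = 0.2876.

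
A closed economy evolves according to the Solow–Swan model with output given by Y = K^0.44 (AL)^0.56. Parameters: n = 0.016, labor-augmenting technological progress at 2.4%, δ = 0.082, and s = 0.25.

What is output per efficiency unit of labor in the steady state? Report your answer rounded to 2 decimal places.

In steady state, investment equals break-even investment: s·k^α = (n + g + δ)·k.
Rearranging, k^(1−α) = s / (n + g + δ).
k^0.56 = 0.25 / (0.016 + 0.024 + 0.082) = 0.25 / 0.122 = 2.0492
k* = 2.0492^(1/0.56) ≈ 3.6008
y* = (k*)^α = 3.6008^0.44 ≈ 1.7572

y* ≈ 1.76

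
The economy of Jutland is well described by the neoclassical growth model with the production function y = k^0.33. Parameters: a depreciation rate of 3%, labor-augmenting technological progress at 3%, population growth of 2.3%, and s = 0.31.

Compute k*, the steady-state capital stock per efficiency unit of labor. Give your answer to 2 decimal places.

k* = 7.15

At the steady state, Δk = 0, so s·k^α = (n + g + δ)·k.
Dividing both sides by k: k^(1−α) = s / (n + g + δ).
k^0.67 = 0.31 / (0.023 + 0.030 + 0.030) = 0.31 / 0.083 = 3.7349
k* = 3.7349^(1/0.67) ≈ 7.1474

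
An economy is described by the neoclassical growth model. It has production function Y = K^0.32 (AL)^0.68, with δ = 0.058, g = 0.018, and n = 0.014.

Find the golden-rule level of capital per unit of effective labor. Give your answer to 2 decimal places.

The golden rule sets f'(k) = n + g + δ, i.e. α·k^(α−1) = n + g + δ.
So k^(1−α) = α / (n + g + δ) = 0.32 / 0.090 = 3.5556.
k_gold = 3.5556^(1/0.68) ≈ 6.4590

k_gold ≈ 6.46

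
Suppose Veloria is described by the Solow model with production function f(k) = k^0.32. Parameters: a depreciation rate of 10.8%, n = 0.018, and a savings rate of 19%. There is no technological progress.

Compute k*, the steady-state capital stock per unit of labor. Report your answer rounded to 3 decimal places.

In steady state, investment equals break-even investment: s·k^α = (n + δ)·k.
Dividing both sides by k: k^(1−α) = s / (n + δ).
k^0.68 = 0.19 / (0.018 + 0.108) = 0.19 / 0.126 = 1.5079
k* = 1.5079^(1/0.68) ≈ 1.8294

k* ≈ 1.829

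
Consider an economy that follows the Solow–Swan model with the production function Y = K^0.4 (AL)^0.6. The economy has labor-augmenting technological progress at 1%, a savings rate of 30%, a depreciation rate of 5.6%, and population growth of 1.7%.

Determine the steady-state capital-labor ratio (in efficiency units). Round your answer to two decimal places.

In steady state, investment equals break-even investment: s·k^α = (n + g + δ)·k.
Dividing both sides by k: k^(1−α) = s / (n + g + δ).
k^0.6 = 0.30 / (0.017 + 0.010 + 0.056) = 0.30 / 0.083 = 3.6145
k* = 3.6145^(1/0.6) ≈ 8.5130

k* ≈ 8.51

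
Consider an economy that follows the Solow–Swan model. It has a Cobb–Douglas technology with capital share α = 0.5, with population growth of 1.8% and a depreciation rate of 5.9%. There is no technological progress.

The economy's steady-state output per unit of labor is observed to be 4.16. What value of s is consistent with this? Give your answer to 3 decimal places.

Steady state requires s·f(k) = (n + δ)·k, i.e. s·k^α = (n + δ)·k.
Since y* = [s/(n + δ)]^(α/(1−α)), we have s/(n + δ) = (y*)^((1−α)/α) = 4.16^1 = 4.1600.
Therefore s = 4.1600 × (n + δ) = 4.1600 × 0.077 = 0.3203.

s ≈ 0.320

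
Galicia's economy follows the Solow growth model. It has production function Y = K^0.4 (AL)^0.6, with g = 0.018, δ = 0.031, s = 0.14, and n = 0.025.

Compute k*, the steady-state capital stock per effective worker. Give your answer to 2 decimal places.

At the steady state, Δk = 0, so s·k^α = (n + g + δ)·k.
Dividing both sides by k: k^(1−α) = s / (n + g + δ).
k^0.6 = 0.14 / (0.025 + 0.018 + 0.031) = 0.14 / 0.074 = 1.8919
k* = 1.8919^(1/0.6) ≈ 2.8940

k* ≈ 2.89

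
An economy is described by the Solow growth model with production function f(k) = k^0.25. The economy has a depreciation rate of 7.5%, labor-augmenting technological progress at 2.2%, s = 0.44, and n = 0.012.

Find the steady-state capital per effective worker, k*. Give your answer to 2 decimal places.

At the steady state, Δk = 0, so s·k^α = (n + g + δ)·k.
Rearranging, k^(1−α) = s / (n + g + δ).
k^0.75 = 0.44 / (0.012 + 0.022 + 0.075) = 0.44 / 0.109 = 4.0367
k* = 4.0367^(1/0.75) ≈ 6.4274

k* ≈ 6.43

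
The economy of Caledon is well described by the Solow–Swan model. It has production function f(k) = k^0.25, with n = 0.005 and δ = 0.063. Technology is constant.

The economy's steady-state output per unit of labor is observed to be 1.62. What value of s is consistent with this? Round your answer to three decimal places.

At the steady state, Δk = 0, so s·k^α = (n + δ)·k.
Since y* = [s/(n + δ)]^(α/(1−α)), we have s/(n + δ) = (y*)^((1−α)/α) = 1.62^3 = 4.2515.
Therefore s = 4.2515 × (n + δ) = 4.2515 × 0.068 = 0.2891.

s ≈ 0.289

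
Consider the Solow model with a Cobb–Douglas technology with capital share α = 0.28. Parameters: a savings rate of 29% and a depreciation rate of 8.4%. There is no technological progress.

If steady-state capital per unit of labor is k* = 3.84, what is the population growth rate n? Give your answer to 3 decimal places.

At the steady state, Δk = 0, so s·k^α = (n + δ)·k.
So s / (n + δ) = (k*)^(1−α) = 3.84^0.72 = 2.6346.
Therefore n + δ = s / 2.6346 = 0.29 / 2.6346 = 0.1101, so n = 0.1101 − 0.084 = 0.0261.

n ≈ 0.026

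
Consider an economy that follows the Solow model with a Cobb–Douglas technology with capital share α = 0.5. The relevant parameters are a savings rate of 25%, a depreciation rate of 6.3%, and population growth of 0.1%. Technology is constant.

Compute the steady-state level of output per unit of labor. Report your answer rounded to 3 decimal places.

Steady state requires s·f(k) = (n + δ)·k, i.e. s·k^α = (n + δ)·k.
Dividing both sides by k: k^(1−α) = s / (n + δ).
k^0.5 = 0.25 / (0.001 + 0.063) = 0.25 / 0.064 = 3.9063
k* = 3.9063^(1/0.5) ≈ 15.2592
y* = (k*)^α = 15.2592^0.5 ≈ 3.9063

y* ≈ 3.906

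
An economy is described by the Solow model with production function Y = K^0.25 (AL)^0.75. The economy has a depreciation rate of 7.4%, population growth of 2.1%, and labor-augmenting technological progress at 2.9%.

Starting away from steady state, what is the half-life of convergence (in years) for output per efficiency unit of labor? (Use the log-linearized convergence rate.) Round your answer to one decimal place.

Near the steady state the convergence rate is λ = (1 − α)(n + g + δ).
λ = (1 − 0.25) × 0.124 = 0.75 × 0.124 = 0.0930
Half-life = ln 2 / λ = 0.6931 / 0.0930 ≈ 7.45 years

half-life ≈ 7.5 years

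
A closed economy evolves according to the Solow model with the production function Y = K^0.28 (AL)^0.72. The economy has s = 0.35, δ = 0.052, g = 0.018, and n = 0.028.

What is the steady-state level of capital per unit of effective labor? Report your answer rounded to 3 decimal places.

k* ≈ 5.859

At the steady state, Δk = 0, so s·k^α = (n + g + δ)·k.
Dividing both sides by k: k^(1−α) = s / (n + g + δ).
k^0.72 = 0.35 / (0.028 + 0.018 + 0.052) = 0.35 / 0.098 = 3.5714
k* = 3.5714^(1/0.72) ≈ 5.8591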